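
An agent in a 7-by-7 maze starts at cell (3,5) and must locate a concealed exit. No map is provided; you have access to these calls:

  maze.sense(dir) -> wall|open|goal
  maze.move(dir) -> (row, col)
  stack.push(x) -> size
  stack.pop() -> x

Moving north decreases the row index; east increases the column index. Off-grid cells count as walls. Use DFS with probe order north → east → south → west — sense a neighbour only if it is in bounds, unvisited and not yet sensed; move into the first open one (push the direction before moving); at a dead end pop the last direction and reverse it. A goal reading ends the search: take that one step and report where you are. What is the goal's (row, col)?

;; maze.sense(dir=north) == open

;; stack.push(x=north) == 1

;; maze.move(dir=north) == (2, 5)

;; maze.sense(dir=north) == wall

;; maze.sense(dir=east) == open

;; stack.push(x=east) == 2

;; maze.move(dir=east) == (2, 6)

;; maze.sense(dir=north) == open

;; stack.push(x=north) == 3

;; maze.move(dir=north) == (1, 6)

;; maze.sense(dir=north) == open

;; stack.push(x=north) == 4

;; maze.move(dir=north) == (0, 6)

;; maze.sense(dir=west) == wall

;; stack.pop() == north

;; maze.move(dir=south) == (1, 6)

;; stack.pop() == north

;; maze.move(dir=south) == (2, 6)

;; maze.sense(dir=south) == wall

;; stack.pop() == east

;; maze.move(dir=west) == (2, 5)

;; maze.sense(dir=west) == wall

;; stack.pop() == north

;; maze.move(dir=south) == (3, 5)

;; maze.sense(dir=south) == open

;; stack.push(x=south) == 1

;; maze.move(dir=south) == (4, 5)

;; maze.sense(dir=east) == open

;; stack.push(x=east) == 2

;; maze.move(dir=east) == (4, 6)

;; maze.sense(dir=south) == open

;; stack.push(x=south) == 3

;; maze.move(dir=south) == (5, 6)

;; maze.sense(dir=south) == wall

;; maze.sense(dir=west) == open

;; stack.push(x=west) == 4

;; maze.move(dir=west) == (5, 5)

;; maze.sense(dir=south) == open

;; stack.push(x=south) == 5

;; maze.move(dir=south) == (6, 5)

;; maze.sense(dir=west) == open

;; stack.push(x=west) == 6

;; maze.move(dir=west) == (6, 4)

;; maze.sense(dir=north) == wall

;; maze.sense(dir=west) == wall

;; stack.pop() == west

;; maze.move(dir=east) == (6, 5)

;; stack.pop() == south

;; maze.move(dir=north) == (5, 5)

;; stack.pop() == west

;; maze.move(dir=east) == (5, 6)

;; stack.pop() == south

;; maze.move(dir=north) == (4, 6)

;; stack.pop() == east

;; maze.move(dir=west) == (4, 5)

;; maze.sense(dir=west) == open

;; stack.push(x=west) == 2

;; maze.move(dir=west) == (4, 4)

;; maze.sense(dir=north) == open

;; stack.push(x=north) == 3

;; maze.move(dir=north) == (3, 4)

;; maze.sense(dir=west) == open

;; stack.push(x=west) == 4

;; maze.move(dir=west) == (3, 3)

;; maze.sense(dir=north) == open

;; stack.push(x=north) == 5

;; maze.move(dir=north) == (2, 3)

;; maze.sense(dir=north) == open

;; stack.push(x=north) == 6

;; maze.move(dir=north) == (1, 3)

;; maze.sense(dir=north) == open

;; stack.push(x=north) == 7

;; maze.move(dir=north) == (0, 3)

;; maze.sense(dir=east) == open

;; stack.push(x=east) == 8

;; maze.move(dir=east) == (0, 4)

;; maze.sense(dir=south) == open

;; stack.push(x=south) == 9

;; maze.move(dir=south) == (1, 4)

;; stack.pop() == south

;; maze.move(dir=north) == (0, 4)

;; stack.pop() == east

;; maze.move(dir=west) == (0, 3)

;; maze.sense(dir=west) == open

;; stack.push(x=west) == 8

;; maze.move(dir=west) == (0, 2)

;; maze.sense(dir=south) == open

;; stack.push(x=south) == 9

;; maze.move(dir=south) == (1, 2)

;; maze.sense(dir=south) == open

;; stack.push(x=south) == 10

;; maze.move(dir=south) == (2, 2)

;; maze.sense(dir=south) == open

;; stack.push(x=south) == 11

;; maze.move(dir=south) == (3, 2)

;; maze.sense(dir=south) == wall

;; maze.sense(dir=west) == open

;; stack.push(x=west) == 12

;; maze.move(dir=west) == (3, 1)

;; maze.sense(dir=north) == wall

;; maze.sense(dir=south) == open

;; stack.push(x=south) == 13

;; maze.move(dir=south) == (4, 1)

;; maze.sense(dir=south) == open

;; stack.push(x=south) == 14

;; maze.move(dir=south) == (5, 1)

;; maze.sense(dir=east) == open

;; stack.push(x=east) == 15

;; maze.move(dir=east) == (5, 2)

;; maze.sense(dir=east) == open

;; stack.push(x=east) == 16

;; maze.move(dir=east) == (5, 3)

;; maze.sense(dir=north) == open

;; stack.push(x=north) == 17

;; maze.move(dir=north) == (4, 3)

;; stack.pop() == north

;; maze.move(dir=south) == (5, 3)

;; stack.pop() == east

;; maze.move(dir=west) == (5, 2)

;; maze.sense(dir=south) == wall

;; stack.pop() == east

;; maze.move(dir=west) == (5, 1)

;; maze.sense(dir=south) == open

;; stack.push(x=south) == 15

;; maze.move(dir=south) == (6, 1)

;; maze.sense(dir=west) == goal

;; maze.move(dir=west) == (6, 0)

Answer: (6, 0)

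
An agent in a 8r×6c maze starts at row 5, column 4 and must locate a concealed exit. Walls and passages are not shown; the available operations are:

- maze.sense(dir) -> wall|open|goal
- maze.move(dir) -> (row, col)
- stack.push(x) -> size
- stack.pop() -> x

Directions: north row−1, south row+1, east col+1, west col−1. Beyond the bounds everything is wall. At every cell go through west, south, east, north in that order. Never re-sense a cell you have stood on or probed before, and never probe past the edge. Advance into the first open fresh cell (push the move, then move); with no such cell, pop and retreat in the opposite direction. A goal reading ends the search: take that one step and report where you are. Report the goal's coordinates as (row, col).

Do: maze.sense[dir→west]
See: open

Do: stack.push[x→west]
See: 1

Do: maze.move[dir→west]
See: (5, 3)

Do: maze.sense[dir→west]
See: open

Do: stack.push[x→west]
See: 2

Do: maze.move[dir→west]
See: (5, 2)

Do: maze.sense[dir→west]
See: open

Do: stack.push[x→west]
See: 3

Do: maze.move[dir→west]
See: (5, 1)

Do: maze.sense[dir→west]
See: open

Do: stack.push[x→west]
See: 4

Do: maze.move[dir→west]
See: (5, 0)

Do: maze.sense[dir→south]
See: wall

Do: maze.sense[dir→north]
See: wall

Do: stack.pop[]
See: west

Do: maze.move[dir→east]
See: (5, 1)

Do: maze.sense[dir→south]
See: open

Do: stack.push[x→south]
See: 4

Do: maze.move[dir→south]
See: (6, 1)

Do: maze.sense[dir→south]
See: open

Do: stack.push[x→south]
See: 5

Do: maze.move[dir→south]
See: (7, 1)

Do: maze.sense[dir→west]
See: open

Do: stack.push[x→west]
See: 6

Do: maze.move[dir→west]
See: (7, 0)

Do: stack.pop[]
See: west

Do: maze.move[dir→east]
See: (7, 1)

Do: maze.sense[dir→east]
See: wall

Do: stack.pop[]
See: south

Do: maze.move[dir→north]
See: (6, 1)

Do: maze.sense[dir→east]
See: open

Do: stack.push[x→east]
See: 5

Do: maze.move[dir→east]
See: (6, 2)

Do: maze.sense[dir→east]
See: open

Do: stack.push[x→east]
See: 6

Do: maze.move[dir→east]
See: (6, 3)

Do: maze.sense[dir→south]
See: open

Do: stack.push[x→south]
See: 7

Do: maze.move[dir→south]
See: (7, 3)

Do: maze.sense[dir→east]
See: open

Do: stack.push[x→east]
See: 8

Do: maze.move[dir→east]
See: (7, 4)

Do: maze.sense[dir→east]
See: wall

Do: maze.sense[dir→north]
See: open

Do: stack.push[x→north]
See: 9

Do: maze.move[dir→north]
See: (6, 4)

Do: maze.sense[dir→east]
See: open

Do: stack.push[x→east]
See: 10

Do: maze.move[dir→east]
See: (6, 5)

Do: maze.sense[dir→north]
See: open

Do: stack.push[x→north]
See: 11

Do: maze.move[dir→north]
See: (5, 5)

Do: maze.sense[dir→north]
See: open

Do: stack.push[x→north]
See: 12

Do: maze.move[dir→north]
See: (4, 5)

Do: maze.sense[dir→west]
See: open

Do: stack.push[x→west]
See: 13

Do: maze.move[dir→west]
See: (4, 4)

Do: maze.sense[dir→west]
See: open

Do: stack.push[x→west]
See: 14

Do: maze.move[dir→west]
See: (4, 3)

Do: maze.sense[dir→west]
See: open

Do: stack.push[x→west]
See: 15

Do: maze.move[dir→west]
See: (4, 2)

Do: maze.sense[dir→west]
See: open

Do: stack.push[x→west]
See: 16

Do: maze.move[dir→west]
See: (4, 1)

Do: maze.sense[dir→north]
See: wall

Do: stack.pop[]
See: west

Do: maze.move[dir→east]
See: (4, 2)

Do: maze.sense[dir→north]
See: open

Do: stack.push[x→north]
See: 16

Do: maze.move[dir→north]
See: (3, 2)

Do: maze.sense[dir→east]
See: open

Do: stack.push[x→east]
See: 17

Do: maze.move[dir→east]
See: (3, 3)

Do: maze.sense[dir→east]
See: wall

Do: maze.sense[dir→north]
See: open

Do: stack.push[x→north]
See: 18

Do: maze.move[dir→north]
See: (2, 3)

Do: maze.sense[dir→west]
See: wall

Do: maze.sense[dir→east]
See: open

Do: stack.push[x→east]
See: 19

Do: maze.move[dir→east]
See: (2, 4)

Do: maze.sense[dir→east]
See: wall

Do: maze.sense[dir→north]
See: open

Do: stack.push[x→north]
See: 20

Do: maze.move[dir→north]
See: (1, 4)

Do: maze.sense[dir→west]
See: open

Do: stack.push[x→west]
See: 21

Do: maze.move[dir→west]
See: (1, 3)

Do: maze.sense[dir→west]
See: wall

Do: maze.sense[dir→north]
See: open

Do: stack.push[x→north]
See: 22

Do: maze.move[dir→north]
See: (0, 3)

Do: maze.sense[dir→west]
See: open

Do: stack.push[x→west]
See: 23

Do: maze.move[dir→west]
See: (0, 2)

Do: maze.sense[dir→west]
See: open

Do: stack.push[x→west]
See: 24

Do: maze.move[dir→west]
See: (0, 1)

Do: maze.sense[dir→west]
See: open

Do: stack.push[x→west]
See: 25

Do: maze.move[dir→west]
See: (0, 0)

Do: maze.sense[dir→south]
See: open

Do: stack.push[x→south]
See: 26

Do: maze.move[dir→south]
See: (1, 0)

Do: maze.sense[dir→south]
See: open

Do: stack.push[x→south]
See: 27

Do: maze.move[dir→south]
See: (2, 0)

Do: maze.sense[dir→south]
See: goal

Do: maze.move[dir→south]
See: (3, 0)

Answer: (3, 0)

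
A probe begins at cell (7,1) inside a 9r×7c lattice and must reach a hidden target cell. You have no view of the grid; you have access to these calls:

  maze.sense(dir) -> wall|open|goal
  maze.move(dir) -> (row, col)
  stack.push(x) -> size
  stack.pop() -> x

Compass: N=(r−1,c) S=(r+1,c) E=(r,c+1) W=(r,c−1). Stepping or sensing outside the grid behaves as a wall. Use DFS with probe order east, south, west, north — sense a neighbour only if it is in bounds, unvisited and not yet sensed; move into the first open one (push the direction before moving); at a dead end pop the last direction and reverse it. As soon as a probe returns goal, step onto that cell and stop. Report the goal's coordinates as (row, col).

>>> maze.sense dir='east'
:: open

>>> stack.push x='east'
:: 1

>>> maze.move dir='east'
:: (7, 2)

>>> maze.sense dir='east'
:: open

>>> stack.push x='east'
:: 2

>>> maze.move dir='east'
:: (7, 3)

>>> maze.sense dir='east'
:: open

>>> stack.push x='east'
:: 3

>>> maze.move dir='east'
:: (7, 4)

>>> maze.sense dir='east'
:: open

>>> stack.push x='east'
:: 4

>>> maze.move dir='east'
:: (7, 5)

>>> maze.sense dir='east'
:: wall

>>> maze.sense dir='south'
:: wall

>>> maze.sense dir='north'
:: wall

>>> stack.pop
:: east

>>> maze.move dir='west'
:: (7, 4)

>>> maze.sense dir='south'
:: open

>>> stack.push x='south'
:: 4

>>> maze.move dir='south'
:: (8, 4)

>>> maze.sense dir='west'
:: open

>>> stack.push x='west'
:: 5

>>> maze.move dir='west'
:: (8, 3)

>>> maze.sense dir='west'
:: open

>>> stack.push x='west'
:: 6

>>> maze.move dir='west'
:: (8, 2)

>>> maze.sense dir='west'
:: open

>>> stack.push x='west'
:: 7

>>> maze.move dir='west'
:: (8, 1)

>>> maze.sense dir='west'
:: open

>>> stack.push x='west'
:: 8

>>> maze.move dir='west'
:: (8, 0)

>>> maze.sense dir='north'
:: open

>>> stack.push x='north'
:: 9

>>> maze.move dir='north'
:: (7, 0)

>>> maze.sense dir='north'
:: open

>>> stack.push x='north'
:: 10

>>> maze.move dir='north'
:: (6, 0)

>>> maze.sense dir='east'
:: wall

>>> maze.sense dir='north'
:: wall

>>> stack.pop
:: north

>>> maze.move dir='south'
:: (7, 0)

>>> stack.pop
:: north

>>> maze.move dir='south'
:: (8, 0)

>>> stack.pop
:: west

>>> maze.move dir='east'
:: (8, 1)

>>> stack.pop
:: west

>>> maze.move dir='east'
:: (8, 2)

>>> stack.pop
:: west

>>> maze.move dir='east'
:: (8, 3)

>>> stack.pop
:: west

>>> maze.move dir='east'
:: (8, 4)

>>> stack.pop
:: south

>>> maze.move dir='north'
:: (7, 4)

>>> maze.sense dir='north'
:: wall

>>> stack.pop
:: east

>>> maze.move dir='west'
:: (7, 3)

>>> maze.sense dir='north'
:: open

>>> stack.push x='north'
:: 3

>>> maze.move dir='north'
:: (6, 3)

>>> maze.sense dir='west'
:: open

>>> stack.push x='west'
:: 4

>>> maze.move dir='west'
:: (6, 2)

>>> maze.sense dir='north'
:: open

>>> stack.push x='north'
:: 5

>>> maze.move dir='north'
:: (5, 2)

>>> maze.sense dir='east'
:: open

>>> stack.push x='east'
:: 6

>>> maze.move dir='east'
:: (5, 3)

>>> maze.sense dir='east'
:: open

>>> stack.push x='east'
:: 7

>>> maze.move dir='east'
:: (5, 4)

>>> maze.sense dir='east'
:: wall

>>> maze.sense dir='north'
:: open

>>> stack.push x='north'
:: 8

>>> maze.move dir='north'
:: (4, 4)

>>> maze.sense dir='east'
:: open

>>> stack.push x='east'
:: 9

>>> maze.move dir='east'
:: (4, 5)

>>> maze.sense dir='east'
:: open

>>> stack.push x='east'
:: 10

>>> maze.move dir='east'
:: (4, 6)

>>> maze.sense dir='south'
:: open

>>> stack.push x='south'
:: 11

>>> maze.move dir='south'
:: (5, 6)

>>> maze.sense dir='south'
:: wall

>>> stack.pop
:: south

>>> maze.move dir='north'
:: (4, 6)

>>> maze.sense dir='north'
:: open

>>> stack.push x='north'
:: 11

>>> maze.move dir='north'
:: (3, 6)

>>> maze.sense dir='west'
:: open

>>> stack.push x='west'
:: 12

>>> maze.move dir='west'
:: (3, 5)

>>> maze.sense dir='west'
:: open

>>> stack.push x='west'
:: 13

>>> maze.move dir='west'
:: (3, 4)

>>> maze.sense dir='west'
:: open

>>> stack.push x='west'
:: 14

>>> maze.move dir='west'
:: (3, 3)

>>> maze.sense dir='south'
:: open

>>> stack.push x='south'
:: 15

>>> maze.move dir='south'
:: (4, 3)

>>> maze.sense dir='west'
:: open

>>> stack.push x='west'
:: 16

>>> maze.move dir='west'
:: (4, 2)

>>> maze.sense dir='west'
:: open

>>> stack.push x='west'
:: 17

>>> maze.move dir='west'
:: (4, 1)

>>> maze.sense dir='south'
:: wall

>>> maze.sense dir='west'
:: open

>>> stack.push x='west'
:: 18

>>> maze.move dir='west'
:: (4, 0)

>>> maze.sense dir='north'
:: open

>>> stack.push x='north'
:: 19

>>> maze.move dir='north'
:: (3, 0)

>>> maze.sense dir='east'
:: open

>>> stack.push x='east'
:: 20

>>> maze.move dir='east'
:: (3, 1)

>>> maze.sense dir='east'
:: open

>>> stack.push x='east'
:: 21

>>> maze.move dir='east'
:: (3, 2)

>>> maze.sense dir='north'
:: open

>>> stack.push x='north'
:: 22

>>> maze.move dir='north'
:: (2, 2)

>>> maze.sense dir='east'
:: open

>>> stack.push x='east'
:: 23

>>> maze.move dir='east'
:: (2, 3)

>>> maze.sense dir='east'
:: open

>>> stack.push x='east'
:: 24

>>> maze.move dir='east'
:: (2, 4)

>>> maze.sense dir='east'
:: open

>>> stack.push x='east'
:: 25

>>> maze.move dir='east'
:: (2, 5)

>>> maze.sense dir='east'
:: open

>>> stack.push x='east'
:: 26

>>> maze.move dir='east'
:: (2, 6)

>>> maze.sense dir='north'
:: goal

>>> maze.move dir='north'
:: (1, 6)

Answer: (1, 6)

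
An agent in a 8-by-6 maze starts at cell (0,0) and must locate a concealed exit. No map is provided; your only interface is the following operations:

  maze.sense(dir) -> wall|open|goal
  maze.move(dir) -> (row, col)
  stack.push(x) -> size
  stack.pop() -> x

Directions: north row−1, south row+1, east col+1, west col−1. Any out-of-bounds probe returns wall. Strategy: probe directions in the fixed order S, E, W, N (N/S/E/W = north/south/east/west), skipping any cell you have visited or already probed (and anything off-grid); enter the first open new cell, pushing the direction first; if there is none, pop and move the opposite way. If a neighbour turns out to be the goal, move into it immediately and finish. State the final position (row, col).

-> maze.sense(dir→south)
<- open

-> stack.push(x→south)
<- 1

-> maze.move(dir→south)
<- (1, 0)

-> maze.sense(dir→south)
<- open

-> stack.push(x→south)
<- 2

-> maze.move(dir→south)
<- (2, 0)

-> maze.sense(dir→south)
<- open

-> stack.push(x→south)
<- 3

-> maze.move(dir→south)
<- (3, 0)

-> maze.sense(dir→south)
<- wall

-> maze.sense(dir→east)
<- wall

-> stack.pop()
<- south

-> maze.move(dir→north)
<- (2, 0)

-> maze.sense(dir→east)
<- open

-> stack.push(x→east)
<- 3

-> maze.move(dir→east)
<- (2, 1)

-> maze.sense(dir→east)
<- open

-> stack.push(x→east)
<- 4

-> maze.move(dir→east)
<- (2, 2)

-> maze.sense(dir→south)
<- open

-> stack.push(x→south)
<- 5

-> maze.move(dir→south)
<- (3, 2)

-> maze.sense(dir→south)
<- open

-> stack.push(x→south)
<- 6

-> maze.move(dir→south)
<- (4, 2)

-> maze.sense(dir→south)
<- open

-> stack.push(x→south)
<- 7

-> maze.move(dir→south)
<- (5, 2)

-> maze.sense(dir→south)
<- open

-> stack.push(x→south)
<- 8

-> maze.move(dir→south)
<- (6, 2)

-> maze.sense(dir→south)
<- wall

-> maze.sense(dir→east)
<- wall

-> maze.sense(dir→west)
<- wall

-> stack.pop()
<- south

-> maze.move(dir→north)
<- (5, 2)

-> maze.sense(dir→east)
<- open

-> stack.push(x→east)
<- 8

-> maze.move(dir→east)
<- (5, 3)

-> maze.sense(dir→east)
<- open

-> stack.push(x→east)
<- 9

-> maze.move(dir→east)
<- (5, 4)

-> maze.sense(dir→south)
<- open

-> stack.push(x→south)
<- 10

-> maze.move(dir→south)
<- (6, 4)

-> maze.sense(dir→south)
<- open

-> stack.push(x→south)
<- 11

-> maze.move(dir→south)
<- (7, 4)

-> maze.sense(dir→east)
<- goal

-> maze.move(dir→east)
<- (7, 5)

Answer: (7, 5)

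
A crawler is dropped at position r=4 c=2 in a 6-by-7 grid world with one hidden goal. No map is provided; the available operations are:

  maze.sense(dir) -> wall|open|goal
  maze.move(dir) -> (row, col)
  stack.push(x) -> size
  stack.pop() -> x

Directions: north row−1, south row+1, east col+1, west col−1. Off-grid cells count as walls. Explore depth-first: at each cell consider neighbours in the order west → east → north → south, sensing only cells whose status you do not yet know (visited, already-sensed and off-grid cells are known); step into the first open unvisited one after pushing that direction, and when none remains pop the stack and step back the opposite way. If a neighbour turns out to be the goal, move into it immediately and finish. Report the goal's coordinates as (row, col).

Calling sense with dir=west, and see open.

Next I call push with x=west, which returns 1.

Using move with dir=west, : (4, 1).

Now I run sense with dir=west, and observe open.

Calling push with x=west, and see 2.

I call move with dir=west, and get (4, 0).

Invoking sense with dir=north, : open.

Then push with x=north, → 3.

Then move with dir=north, and get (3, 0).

Calling sense with dir=east, and observe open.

I try push with x=east, and get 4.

I call move with dir=east, which returns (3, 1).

Calling sense with dir=east, yielding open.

Using push with x=east, yielding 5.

I call move with dir=east, → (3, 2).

I call sense with dir=east, and get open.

Using push with x=east, yielding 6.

Calling move with dir=east, yielding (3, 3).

I call sense with dir=east, : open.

Using push with x=east, which returns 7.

I use move with dir=east, giving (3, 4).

Invoking sense with dir=east, and see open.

I use push with x=east, and get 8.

Then move with dir=east, — result: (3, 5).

Using sense with dir=east, and observe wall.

I invoke sense with dir=north, and see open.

Now I run push with x=north, which returns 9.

Now I run move with dir=north, and get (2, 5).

I invoke sense with dir=west, yielding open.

Invoking push with x=west, which returns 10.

I run move with dir=west, → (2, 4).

I run sense with dir=west, which returns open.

Next I call push with x=west, → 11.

I try move with dir=west, — result: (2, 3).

Then sense with dir=west, which returns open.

I call push with x=west, : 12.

Now I run move with dir=west, : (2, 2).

Then sense with dir=west, and get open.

Calling push with x=west, → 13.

Using move with dir=west, and observe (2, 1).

Calling sense with dir=west, giving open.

I call push with x=west, and observe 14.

I invoke move with dir=west, and get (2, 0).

I call sense with dir=north, → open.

Next I call push with x=north, and see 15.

Using move with dir=north, → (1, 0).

Now I run sense with dir=east, and see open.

I run push with x=east, yielding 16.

Then move with dir=east, and observe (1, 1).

I call sense with dir=east, which returns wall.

Next I call sense with dir=north, — result: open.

Using push with x=north, giving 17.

Now I run move with dir=north, and observe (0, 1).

I use sense with dir=west, and get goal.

Now I run move with dir=west, yielding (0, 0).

Answer: (0, 0)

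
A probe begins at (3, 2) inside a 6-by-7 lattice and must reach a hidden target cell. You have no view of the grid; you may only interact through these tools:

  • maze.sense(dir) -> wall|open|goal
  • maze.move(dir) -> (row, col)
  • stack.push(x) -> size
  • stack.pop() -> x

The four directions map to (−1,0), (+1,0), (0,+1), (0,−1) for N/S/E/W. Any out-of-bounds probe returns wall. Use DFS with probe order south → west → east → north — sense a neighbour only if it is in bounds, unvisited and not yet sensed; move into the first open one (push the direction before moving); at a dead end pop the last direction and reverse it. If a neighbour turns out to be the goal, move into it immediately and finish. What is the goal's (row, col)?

CALL maze.sense[south]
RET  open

CALL stack.push[south]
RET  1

CALL maze.move[south]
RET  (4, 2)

CALL maze.sense[south]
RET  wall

CALL maze.sense[west]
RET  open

CALL stack.push[west]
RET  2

CALL maze.move[west]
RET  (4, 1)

CALL maze.sense[south]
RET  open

CALL stack.push[south]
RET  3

CALL maze.move[south]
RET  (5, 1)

CALL maze.sense[west]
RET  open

CALL stack.push[west]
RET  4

CALL maze.move[west]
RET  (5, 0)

CALL maze.sense[north]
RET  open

CALL stack.push[north]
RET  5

CALL maze.move[north]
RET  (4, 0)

CALL maze.sense[north]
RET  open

CALL stack.push[north]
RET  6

CALL maze.move[north]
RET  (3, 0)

CALL maze.sense[east]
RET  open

CALL stack.push[east]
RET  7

CALL maze.move[east]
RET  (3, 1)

CALL maze.sense[north]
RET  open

CALL stack.push[north]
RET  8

CALL maze.move[north]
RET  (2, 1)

CALL maze.sense[west]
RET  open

CALL stack.push[west]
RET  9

CALL maze.move[west]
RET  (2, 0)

CALL maze.sense[north]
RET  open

CALL stack.push[north]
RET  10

CALL maze.move[north]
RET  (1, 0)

CALL maze.sense[east]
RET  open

CALL stack.push[east]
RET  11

CALL maze.move[east]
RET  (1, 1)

CALL maze.sense[east]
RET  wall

CALL maze.sense[north]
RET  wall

CALL stack.pop[]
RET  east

CALL maze.move[west]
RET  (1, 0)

CALL maze.sense[north]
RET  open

CALL stack.push[north]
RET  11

CALL maze.move[north]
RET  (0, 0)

CALL stack.pop[]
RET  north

CALL maze.move[south]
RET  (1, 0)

CALL stack.pop[]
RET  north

CALL maze.move[south]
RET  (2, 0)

CALL stack.pop[]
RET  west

CALL maze.move[east]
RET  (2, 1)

CALL maze.sense[east]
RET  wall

CALL stack.pop[]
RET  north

CALL maze.move[south]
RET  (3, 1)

CALL stack.pop[]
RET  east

CALL maze.move[west]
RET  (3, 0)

CALL stack.pop[]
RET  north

CALL maze.move[south]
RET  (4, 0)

CALL stack.pop[]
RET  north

CALL maze.move[south]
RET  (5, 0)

CALL stack.pop[]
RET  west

CALL maze.move[east]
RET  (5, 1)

CALL stack.pop[]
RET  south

CALL maze.move[north]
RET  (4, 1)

CALL stack.pop[]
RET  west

CALL maze.move[east]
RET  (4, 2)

CALL maze.sense[east]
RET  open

CALL stack.push[east]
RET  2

CALL maze.move[east]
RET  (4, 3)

CALL maze.sense[south]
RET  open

CALL stack.push[south]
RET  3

CALL maze.move[south]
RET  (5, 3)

CALL maze.sense[east]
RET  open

CALL stack.push[east]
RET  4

CALL maze.move[east]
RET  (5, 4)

CALL maze.sense[east]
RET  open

CALL stack.push[east]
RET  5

CALL maze.move[east]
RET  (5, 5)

CALL maze.sense[east]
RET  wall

CALL maze.sense[north]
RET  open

CALL stack.push[north]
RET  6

CALL maze.move[north]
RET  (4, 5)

CALL maze.sense[west]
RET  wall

CALL maze.sense[east]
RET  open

CALL stack.push[east]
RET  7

CALL maze.move[east]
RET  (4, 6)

CALL maze.sense[north]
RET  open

CALL stack.push[north]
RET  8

CALL maze.move[north]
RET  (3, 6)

CALL maze.sense[west]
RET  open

CALL stack.push[west]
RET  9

CALL maze.move[west]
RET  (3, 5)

CALL maze.sense[west]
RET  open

CALL stack.push[west]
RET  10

CALL maze.move[west]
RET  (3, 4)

CALL maze.sense[west]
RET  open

CALL stack.push[west]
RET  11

CALL maze.move[west]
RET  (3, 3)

CALL maze.sense[north]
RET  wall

CALL stack.pop[]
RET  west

CALL maze.move[east]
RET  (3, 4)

CALL maze.sense[north]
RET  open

CALL stack.push[north]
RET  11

CALL maze.move[north]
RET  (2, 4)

CALL maze.sense[east]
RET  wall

CALL maze.sense[north]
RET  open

CALL stack.push[north]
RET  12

CALL maze.move[north]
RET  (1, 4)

CALL maze.sense[west]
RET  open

CALL stack.push[west]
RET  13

CALL maze.move[west]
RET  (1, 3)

CALL maze.sense[north]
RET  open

CALL stack.push[north]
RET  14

CALL maze.move[north]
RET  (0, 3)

CALL maze.sense[west]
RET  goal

CALL maze.move[west]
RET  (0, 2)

Answer: (0, 2)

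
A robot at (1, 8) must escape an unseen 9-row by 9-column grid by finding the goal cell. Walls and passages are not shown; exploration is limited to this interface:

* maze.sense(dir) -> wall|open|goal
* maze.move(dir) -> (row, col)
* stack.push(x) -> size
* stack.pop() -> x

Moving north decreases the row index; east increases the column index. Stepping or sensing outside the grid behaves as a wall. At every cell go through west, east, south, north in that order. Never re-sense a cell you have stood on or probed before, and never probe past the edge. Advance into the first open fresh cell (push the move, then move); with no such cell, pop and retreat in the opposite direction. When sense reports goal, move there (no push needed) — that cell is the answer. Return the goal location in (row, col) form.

I use sense using dir→west, giving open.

I call push using x→west, yielding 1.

I try move using dir→west, → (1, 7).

Invoking sense using dir→west, — result: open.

Calling push using x→west, yielding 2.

Now I run move using dir→west, — result: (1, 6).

I run sense using dir→west, and observe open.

I use push using x→west, → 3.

Invoking move using dir→west, and see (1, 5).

Then sense using dir→west, which returns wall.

Now I run sense using dir→south, which returns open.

Using push using x→south, giving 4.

Next I call move using dir→south, and get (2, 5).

Next I call sense using dir→west, : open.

I try push using x→west, and see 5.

I run move using dir→west, — result: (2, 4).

I invoke sense using dir→west, which returns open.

I invoke push using x→west, and get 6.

Invoking move using dir→west, and get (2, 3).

I call sense using dir→west, and observe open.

Now I run push using x→west, giving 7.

I use move using dir→west, yielding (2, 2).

I run sense using dir→west, and get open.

Invoking push using x→west, : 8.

I call move using dir→west, and observe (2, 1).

Using sense using dir→west, : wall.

Using sense using dir→south, and get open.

I use push using x→south, → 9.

Invoking move using dir→south, — result: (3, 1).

Invoking sense using dir→west, giving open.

Invoking push using x→west, and see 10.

I invoke move using dir→west, yielding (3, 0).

Using sense using dir→south, which returns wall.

I try pop(), and see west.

Then move using dir→east, — result: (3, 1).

Next I call sense using dir→east, and observe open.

Invoking push using x→east, : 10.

Then move using dir→east, — result: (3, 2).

I call sense using dir→east, which returns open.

Then push using x→east, giving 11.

I run move using dir→east, which returns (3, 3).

I call sense using dir→east, → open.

Next I call push using x→east, and get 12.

I run move using dir→east, giving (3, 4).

Invoking sense using dir→east, and see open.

Now I run push using x→east, and observe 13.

Invoking move using dir→east, which returns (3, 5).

Invoking sense using dir→east, which returns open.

Invoking push using x→east, and see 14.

Next I call move using dir→east, and see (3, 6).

I run sense using dir→east, : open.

I run push using x→east, and see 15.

I try move using dir→east, and get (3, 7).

I try sense using dir→east, : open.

Using push using x→east, : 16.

Then move using dir→east, and get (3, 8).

Then sense using dir→south, and get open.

I invoke push using x→south, and get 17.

Calling move using dir→south, — result: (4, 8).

Using sense using dir→west, : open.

Then push using x→west, giving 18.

I invoke move using dir→west, and see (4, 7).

Calling sense using dir→west, : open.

Then push using x→west, — result: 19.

I invoke move using dir→west, which returns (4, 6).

I run sense using dir→west, and get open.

Now I run push using x→west, : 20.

I invoke move using dir→west, which returns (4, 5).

I invoke sense using dir→west, : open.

I use push using x→west, and see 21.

Invoking move using dir→west, and get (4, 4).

Calling sense using dir→west, yielding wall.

Invoking sense using dir→south, giving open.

Then push using x→south, and see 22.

I use move using dir→south, yielding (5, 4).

Using sense using dir→west, yielding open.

Invoking push using x→west, : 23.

I invoke move using dir→west, and get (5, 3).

I use sense using dir→west, and observe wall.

Using sense using dir→south, yielding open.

I call push using x→south, — result: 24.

Next I call move using dir→south, which returns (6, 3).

I invoke sense using dir→west, and get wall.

I call sense using dir→east, which returns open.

Then push using x→east, : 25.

I use move using dir→east, : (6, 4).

Calling sense using dir→east, → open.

I run push using x→east, which returns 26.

I run move using dir→east, and get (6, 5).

Then sense using dir→east, — result: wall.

Invoking sense using dir→south, : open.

Next I call push using x→south, and get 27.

I use move using dir→south, giving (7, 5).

I try sense using dir→west, — result: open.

I try push using x→west, and get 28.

I run move using dir→west, → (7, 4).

Now I run sense using dir→west, — result: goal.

Invoking move using dir→west, which returns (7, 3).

Answer: (7, 3)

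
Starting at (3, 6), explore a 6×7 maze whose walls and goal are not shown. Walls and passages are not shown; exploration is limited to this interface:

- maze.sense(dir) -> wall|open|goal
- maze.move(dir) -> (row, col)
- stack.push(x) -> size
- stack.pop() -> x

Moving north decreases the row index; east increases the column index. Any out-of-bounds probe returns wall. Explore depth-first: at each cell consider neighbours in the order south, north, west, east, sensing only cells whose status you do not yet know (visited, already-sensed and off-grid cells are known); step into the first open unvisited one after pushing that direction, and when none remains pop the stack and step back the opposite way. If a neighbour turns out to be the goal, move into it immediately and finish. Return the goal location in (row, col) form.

·→ maze.sense(dir: south)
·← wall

·→ maze.sense(dir: north)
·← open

·→ stack.push(x: north)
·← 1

·→ maze.move(dir: north)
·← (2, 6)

·→ maze.sense(dir: north)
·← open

·→ stack.push(x: north)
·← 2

·→ maze.move(dir: north)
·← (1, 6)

·→ maze.sense(dir: north)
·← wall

·→ maze.sense(dir: west)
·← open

·→ stack.push(x: west)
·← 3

·→ maze.move(dir: west)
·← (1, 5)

·→ maze.sense(dir: south)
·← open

·→ stack.push(x: south)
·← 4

·→ maze.move(dir: south)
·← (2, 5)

·→ maze.sense(dir: south)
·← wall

·→ maze.sense(dir: west)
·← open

·→ stack.push(x: west)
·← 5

·→ maze.move(dir: west)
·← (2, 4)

·→ maze.sense(dir: south)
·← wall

·→ maze.sense(dir: north)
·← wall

·→ maze.sense(dir: west)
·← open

·→ stack.push(x: west)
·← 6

·→ maze.move(dir: west)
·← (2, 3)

·→ maze.sense(dir: south)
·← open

·→ stack.push(x: south)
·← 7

·→ maze.move(dir: south)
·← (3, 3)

·→ maze.sense(dir: south)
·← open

·→ stack.push(x: south)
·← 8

·→ maze.move(dir: south)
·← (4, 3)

·→ maze.sense(dir: south)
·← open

·→ stack.push(x: south)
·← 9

·→ maze.move(dir: south)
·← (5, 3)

·→ maze.sense(dir: west)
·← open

·→ stack.push(x: west)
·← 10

·→ maze.move(dir: west)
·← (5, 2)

·→ maze.sense(dir: north)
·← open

·→ stack.push(x: north)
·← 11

·→ maze.move(dir: north)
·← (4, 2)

·→ maze.sense(dir: north)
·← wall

·→ maze.sense(dir: west)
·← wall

·→ stack.pop()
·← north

·→ maze.move(dir: south)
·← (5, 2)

·→ maze.sense(dir: west)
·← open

·→ stack.push(x: west)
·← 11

·→ maze.move(dir: west)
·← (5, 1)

·→ maze.sense(dir: west)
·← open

·→ stack.push(x: west)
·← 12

·→ maze.move(dir: west)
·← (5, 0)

·→ maze.sense(dir: north)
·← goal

·→ maze.move(dir: north)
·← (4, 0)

Answer: (4, 0)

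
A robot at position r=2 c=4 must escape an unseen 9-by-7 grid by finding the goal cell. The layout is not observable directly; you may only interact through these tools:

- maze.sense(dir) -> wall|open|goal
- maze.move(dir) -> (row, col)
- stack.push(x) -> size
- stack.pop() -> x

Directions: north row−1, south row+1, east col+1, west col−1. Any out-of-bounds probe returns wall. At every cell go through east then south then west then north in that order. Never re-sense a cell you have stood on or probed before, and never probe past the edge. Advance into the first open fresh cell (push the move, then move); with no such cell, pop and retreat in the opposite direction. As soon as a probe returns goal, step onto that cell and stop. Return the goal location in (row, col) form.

% 1. maze.sense(dir=east) ~> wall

% 2. maze.sense(dir=south) ~> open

% 3. stack.push(x=south) ~> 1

% 4. maze.move(dir=south) ~> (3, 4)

% 5. maze.sense(dir=east) ~> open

% 6. stack.push(x=east) ~> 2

% 7. maze.move(dir=east) ~> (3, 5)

% 8. maze.sense(dir=east) ~> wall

% 9. maze.sense(dir=south) ~> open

% 10. stack.push(x=south) ~> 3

% 11. maze.move(dir=south) ~> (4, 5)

% 12. maze.sense(dir=east) ~> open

% 13. stack.push(x=east) ~> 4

% 14. maze.move(dir=east) ~> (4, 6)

% 15. maze.sense(dir=south) ~> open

% 16. stack.push(x=south) ~> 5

% 17. maze.move(dir=south) ~> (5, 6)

% 18. maze.sense(dir=south) ~> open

% 19. stack.push(x=south) ~> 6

% 20. maze.move(dir=south) ~> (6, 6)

% 21. maze.sense(dir=south) ~> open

% 22. stack.push(x=south) ~> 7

% 23. maze.move(dir=south) ~> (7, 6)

% 24. maze.sense(dir=south) ~> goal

% 25. maze.move(dir=south) ~> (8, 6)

Answer: (8, 6)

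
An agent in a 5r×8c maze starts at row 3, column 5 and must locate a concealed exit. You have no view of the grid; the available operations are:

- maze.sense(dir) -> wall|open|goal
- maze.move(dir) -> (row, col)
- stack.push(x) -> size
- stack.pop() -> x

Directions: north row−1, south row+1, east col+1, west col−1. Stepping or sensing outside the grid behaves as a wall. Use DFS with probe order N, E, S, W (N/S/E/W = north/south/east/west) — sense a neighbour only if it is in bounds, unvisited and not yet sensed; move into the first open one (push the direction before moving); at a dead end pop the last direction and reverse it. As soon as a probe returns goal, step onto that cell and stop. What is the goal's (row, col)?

Act: maze.sense[dir→north]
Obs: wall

Act: maze.sense[dir→east]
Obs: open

Act: stack.push[x→east]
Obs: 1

Act: maze.move[dir→east]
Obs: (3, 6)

Act: maze.sense[dir→north]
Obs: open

Act: stack.push[x→north]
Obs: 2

Act: maze.move[dir→north]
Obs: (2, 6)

Act: maze.sense[dir→north]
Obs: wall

Act: maze.sense[dir→east]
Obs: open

Act: stack.push[x→east]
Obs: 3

Act: maze.move[dir→east]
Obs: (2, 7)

Act: maze.sense[dir→north]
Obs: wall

Act: maze.sense[dir→south]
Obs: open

Act: stack.push[x→south]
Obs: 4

Act: maze.move[dir→south]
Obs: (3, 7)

Act: maze.sense[dir→south]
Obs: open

Act: stack.push[x→south]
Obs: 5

Act: maze.move[dir→south]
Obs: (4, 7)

Act: maze.sense[dir→west]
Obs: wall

Act: stack.pop[]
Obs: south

Act: maze.move[dir→north]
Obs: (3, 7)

Act: stack.pop[]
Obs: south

Act: maze.move[dir→north]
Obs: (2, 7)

Act: stack.pop[]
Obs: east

Act: maze.move[dir→west]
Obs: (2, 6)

Act: stack.pop[]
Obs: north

Act: maze.move[dir→south]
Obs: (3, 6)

Act: stack.pop[]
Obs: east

Act: maze.move[dir→west]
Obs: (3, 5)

Act: maze.sense[dir→south]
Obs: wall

Act: maze.sense[dir→west]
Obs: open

Act: stack.push[x→west]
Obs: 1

Act: maze.move[dir→west]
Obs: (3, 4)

Act: maze.sense[dir→north]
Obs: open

Act: stack.push[x→north]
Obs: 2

Act: maze.move[dir→north]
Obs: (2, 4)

Act: maze.sense[dir→north]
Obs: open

Act: stack.push[x→north]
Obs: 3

Act: maze.move[dir→north]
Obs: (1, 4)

Act: maze.sense[dir→north]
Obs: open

Act: stack.push[x→north]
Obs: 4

Act: maze.move[dir→north]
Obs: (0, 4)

Act: maze.sense[dir→east]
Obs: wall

Act: maze.sense[dir→west]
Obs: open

Act: stack.push[x→west]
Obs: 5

Act: maze.move[dir→west]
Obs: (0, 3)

Act: maze.sense[dir→south]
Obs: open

Act: stack.push[x→south]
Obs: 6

Act: maze.move[dir→south]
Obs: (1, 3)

Act: maze.sense[dir→south]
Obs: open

Act: stack.push[x→south]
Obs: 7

Act: maze.move[dir→south]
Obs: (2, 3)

Act: maze.sense[dir→south]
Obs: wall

Act: maze.sense[dir→west]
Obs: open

Act: stack.push[x→west]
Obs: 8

Act: maze.move[dir→west]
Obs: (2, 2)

Act: maze.sense[dir→north]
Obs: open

Act: stack.push[x→north]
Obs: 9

Act: maze.move[dir→north]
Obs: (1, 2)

Act: maze.sense[dir→north]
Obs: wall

Act: maze.sense[dir→west]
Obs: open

Act: stack.push[x→west]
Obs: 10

Act: maze.move[dir→west]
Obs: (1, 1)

Act: maze.sense[dir→north]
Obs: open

Act: stack.push[x→north]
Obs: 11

Act: maze.move[dir→north]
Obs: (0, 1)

Act: maze.sense[dir→west]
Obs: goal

Act: maze.move[dir→west]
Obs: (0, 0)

Answer: (0, 0)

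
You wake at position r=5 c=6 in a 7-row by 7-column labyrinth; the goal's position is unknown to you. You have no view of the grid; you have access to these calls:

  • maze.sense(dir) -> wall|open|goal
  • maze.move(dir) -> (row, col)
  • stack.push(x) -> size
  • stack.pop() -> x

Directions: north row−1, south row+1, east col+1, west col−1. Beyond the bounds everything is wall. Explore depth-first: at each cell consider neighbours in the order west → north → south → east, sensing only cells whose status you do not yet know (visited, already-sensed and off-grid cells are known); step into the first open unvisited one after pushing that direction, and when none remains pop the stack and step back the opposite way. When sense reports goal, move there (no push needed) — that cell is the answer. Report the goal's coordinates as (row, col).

I use sense(dir=west), and get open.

Next I call push(x=west), and get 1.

Using move(dir=west), : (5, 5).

Invoking sense(dir=west), and see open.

Now I run push(x=west), → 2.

Now I run move(dir=west), and get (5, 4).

Then sense(dir=west), → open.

Then push(x=west), — result: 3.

Invoking move(dir=west), → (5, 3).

Using sense(dir=west), and get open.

Calling push(x=west), and observe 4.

I call move(dir=west), — result: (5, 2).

Next I call sense(dir=west), and get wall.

I try sense(dir=north), and get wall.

I invoke sense(dir=south), → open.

I try push(x=south), and get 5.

I use move(dir=south), which returns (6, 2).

I run sense(dir=west), yielding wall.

I call sense(dir=east), which returns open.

I try push(x=east), and get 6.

I invoke move(dir=east), yielding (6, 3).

I run sense(dir=east), and see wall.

Calling pop(), → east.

Calling move(dir=west), and see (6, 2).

Then pop, → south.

I call move(dir=north), : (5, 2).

Calling pop(), giving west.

Calling move(dir=east), giving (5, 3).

I call sense(dir=north), → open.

I use push(x=north), and observe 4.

Invoking move(dir=north), and get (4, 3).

Next I call sense(dir=north), — result: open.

Now I run push(x=north), giving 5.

Now I run move(dir=north), yielding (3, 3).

Now I run sense(dir=west), and see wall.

I run sense(dir=north), and observe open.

Now I run push(x=north), : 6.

Calling move(dir=north), — result: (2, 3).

I try sense(dir=west), giving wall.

Calling sense(dir=north), yielding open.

I call push(x=north), and get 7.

I run move(dir=north), and see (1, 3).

Next I call sense(dir=west), and get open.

I invoke push(x=west), and observe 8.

I try move(dir=west), and observe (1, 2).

Invoking sense(dir=west), and see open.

Using push(x=west), yielding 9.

I use move(dir=west), and observe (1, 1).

Then sense(dir=west), yielding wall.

I try sense(dir=north), : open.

Invoking push(x=north), : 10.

I use move(dir=north), yielding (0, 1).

I use sense(dir=west), — result: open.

Calling push(x=west), and see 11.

I run move(dir=west), — result: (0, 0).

Now I run pop(), and observe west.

Using move(dir=east), → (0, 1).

Now I run sense(dir=east), giving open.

Now I run push(x=east), : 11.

Then move(dir=east), which returns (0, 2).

I invoke sense(dir=east), : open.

I invoke push(x=east), and see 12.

I try move(dir=east), and see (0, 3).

Next I call sense(dir=east), and get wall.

I call pop(), which returns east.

I call move(dir=west), and observe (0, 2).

Calling pop, → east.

I run move(dir=west), giving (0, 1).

Invoking pop(), and see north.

I try move(dir=south), and see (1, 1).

I use sense(dir=south), yielding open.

Next I call push(x=south), — result: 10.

I use move(dir=south), and see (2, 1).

I use sense(dir=west), → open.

Calling push(x=west), → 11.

Using move(dir=west), yielding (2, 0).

Using sense(dir=south), and get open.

I invoke push(x=south), and see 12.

Now I run move(dir=south), : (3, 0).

Using sense(dir=south), and get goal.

I call move(dir=south), and get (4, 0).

Answer: (4, 0)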